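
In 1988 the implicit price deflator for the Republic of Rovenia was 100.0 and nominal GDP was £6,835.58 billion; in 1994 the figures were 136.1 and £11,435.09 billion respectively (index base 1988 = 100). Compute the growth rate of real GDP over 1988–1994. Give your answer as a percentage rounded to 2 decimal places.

Real GDP 1988 = 6835.58 / 1.000 = 6835.58.
Real GDP 1994 = 11435.09 / 1.361 = 8401.98.
Real growth = 8401.98 / 6835.58 − 1 = 0.2292.

22.92%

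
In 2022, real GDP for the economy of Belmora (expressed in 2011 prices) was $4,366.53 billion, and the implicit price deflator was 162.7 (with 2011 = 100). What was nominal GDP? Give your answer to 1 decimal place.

$7,104.3 billion

Nominal GDP = Real × (implicit price deflator/100) = 4366.53 × 1.627 = 7104.34.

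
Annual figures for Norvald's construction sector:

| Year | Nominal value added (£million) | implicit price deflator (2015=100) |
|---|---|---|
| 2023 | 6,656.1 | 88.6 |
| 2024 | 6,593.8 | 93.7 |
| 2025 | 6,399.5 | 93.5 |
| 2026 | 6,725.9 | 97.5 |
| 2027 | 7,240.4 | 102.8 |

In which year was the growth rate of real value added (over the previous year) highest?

2027

2024: real = 6593.8/0.937 = 7037.14; growth vs 2023 (7512.53) = -6.33%.
2025: real = 6399.5/0.935 = 6844.39; growth vs 2024 (7037.14) = -2.74%.
2026: real = 6725.9/0.975 = 6898.36; growth vs 2025 (6844.39) = 0.79%.
2027: real = 7240.4/1.028 = 7043.19; growth vs 2026 (6898.36) = 2.10%.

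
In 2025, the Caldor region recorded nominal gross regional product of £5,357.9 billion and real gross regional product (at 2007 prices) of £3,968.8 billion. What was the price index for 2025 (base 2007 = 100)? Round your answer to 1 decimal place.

135.0

price index = (Nominal / Real) × 100 = 5357.9 / 3968.8 × 100 = 135.00.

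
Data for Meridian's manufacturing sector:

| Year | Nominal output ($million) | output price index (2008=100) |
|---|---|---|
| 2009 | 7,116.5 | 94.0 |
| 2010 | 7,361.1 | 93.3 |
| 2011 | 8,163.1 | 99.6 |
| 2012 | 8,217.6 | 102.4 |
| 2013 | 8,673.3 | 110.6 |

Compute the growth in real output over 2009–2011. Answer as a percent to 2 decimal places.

8.26%

Real output 2009 = 7116.5/0.940 = 7570.74.
Real output 2011 = 8163.1/0.996 = 8195.88.
Change = 8195.88/7570.74 − 1 = 0.0826.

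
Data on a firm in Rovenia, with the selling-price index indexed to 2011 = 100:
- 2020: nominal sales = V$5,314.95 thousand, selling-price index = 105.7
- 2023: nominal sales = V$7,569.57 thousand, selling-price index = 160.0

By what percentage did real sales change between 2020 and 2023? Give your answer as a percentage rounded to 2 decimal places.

-5.91%

Deflate each year: 2020 → 5314.95/1.057 = 5028.33; 2023 → 7569.57/1.600 = 4730.98.
So real sales changed by 4730.98/5028.33 − 1 = -0.0591, i.e. -5.91%.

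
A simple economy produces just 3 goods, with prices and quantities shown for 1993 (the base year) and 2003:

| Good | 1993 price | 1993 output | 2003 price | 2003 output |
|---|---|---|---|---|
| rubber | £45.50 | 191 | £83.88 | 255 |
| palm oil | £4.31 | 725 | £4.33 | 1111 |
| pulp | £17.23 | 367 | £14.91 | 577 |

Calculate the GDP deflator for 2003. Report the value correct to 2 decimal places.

Nominal GDP 2003 = 83.88·255 + 4.33·1111 + 14.91·577 = 34803.10.
Real GDP 2003 (at 1993 prices) = 45.50·255 + 4.31·1111 + 17.23·577 = 26332.62.
Deflator = Nominal/Real × 100 = 34803.10/26332.62 × 100 = 132.167.

132.17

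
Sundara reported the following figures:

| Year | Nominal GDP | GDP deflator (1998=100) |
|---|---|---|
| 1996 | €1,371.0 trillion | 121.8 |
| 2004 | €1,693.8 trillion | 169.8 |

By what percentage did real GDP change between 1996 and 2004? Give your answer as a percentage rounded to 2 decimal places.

Deflate each year: 1996 → 1371.0/1.218 = 1125.62; 2004 → 1693.8/1.698 = 997.53.
So real GDP changed by 997.53/1125.62 − 1 = -0.1138, i.e. -11.38%.

-11.38%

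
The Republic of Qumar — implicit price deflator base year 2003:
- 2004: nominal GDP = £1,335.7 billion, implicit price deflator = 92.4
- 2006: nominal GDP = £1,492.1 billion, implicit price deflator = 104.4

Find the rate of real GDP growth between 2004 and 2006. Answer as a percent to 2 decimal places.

Deflate each year: 2004 → 1335.7/0.924 = 1445.56; 2006 → 1492.1/1.044 = 1429.21.
So real GDP changed by 1429.21/1445.56 − 1 = -0.0113, i.e. -1.13%.

-1.13%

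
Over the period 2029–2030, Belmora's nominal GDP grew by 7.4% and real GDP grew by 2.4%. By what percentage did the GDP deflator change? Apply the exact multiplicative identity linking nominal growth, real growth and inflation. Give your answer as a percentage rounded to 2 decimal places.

4.88%

(1 + g_nom) = (1 + g_real)(1 + π), so π = 1.0740 / 1.0240 − 1 = 0.04883.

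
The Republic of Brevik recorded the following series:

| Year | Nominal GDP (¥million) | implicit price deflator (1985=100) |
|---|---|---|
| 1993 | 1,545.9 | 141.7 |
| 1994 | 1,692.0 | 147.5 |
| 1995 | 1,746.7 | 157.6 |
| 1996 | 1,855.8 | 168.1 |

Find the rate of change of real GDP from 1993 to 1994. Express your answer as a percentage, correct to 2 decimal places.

5.15%

Real GDP 1993 = 1545.9/1.417 = 1090.97.
Real GDP 1994 = 1692.0/1.475 = 1147.12.
Change = 1147.12/1090.97 − 1 = 0.0515.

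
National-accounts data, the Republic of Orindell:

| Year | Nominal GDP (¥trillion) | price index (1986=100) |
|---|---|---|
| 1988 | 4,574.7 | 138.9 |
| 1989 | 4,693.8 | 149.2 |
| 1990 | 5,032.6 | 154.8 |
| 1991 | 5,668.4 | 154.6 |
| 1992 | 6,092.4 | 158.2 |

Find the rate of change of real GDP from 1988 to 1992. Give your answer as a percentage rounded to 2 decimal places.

16.93%

Real GDP 1988 = 4574.7/1.389 = 3293.52.
Real GDP 1992 = 6092.4/1.582 = 3851.07.
Change = 3851.07/3293.52 − 1 = 0.1693.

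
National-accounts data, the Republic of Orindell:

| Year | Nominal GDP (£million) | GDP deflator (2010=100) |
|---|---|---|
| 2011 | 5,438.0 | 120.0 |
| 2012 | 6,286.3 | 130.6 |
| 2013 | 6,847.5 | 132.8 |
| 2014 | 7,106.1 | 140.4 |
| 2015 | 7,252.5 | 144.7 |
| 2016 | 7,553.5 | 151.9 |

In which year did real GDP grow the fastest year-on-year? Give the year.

2013

2012: real = 6286.3/1.306 = 4813.40; growth vs 2011 (4531.67) = 6.22%.
2013: real = 6847.5/1.328 = 5156.25; growth vs 2012 (4813.40) = 7.12%.
2014: real = 7106.1/1.404 = 5061.32; growth vs 2013 (5156.25) = -1.84%.
2015: real = 7252.5/1.447 = 5012.09; growth vs 2014 (5061.32) = -0.97%.
2016: real = 7553.5/1.519 = 4972.68; growth vs 2015 (5012.09) = -0.79%.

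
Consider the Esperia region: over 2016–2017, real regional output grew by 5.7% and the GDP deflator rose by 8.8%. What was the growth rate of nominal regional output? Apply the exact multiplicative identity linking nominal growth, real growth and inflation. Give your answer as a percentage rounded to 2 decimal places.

15.00%

(1 + g_nom) = (1 + g_real)(1 + π) = 1.0570 × 1.0880 = 1.15002.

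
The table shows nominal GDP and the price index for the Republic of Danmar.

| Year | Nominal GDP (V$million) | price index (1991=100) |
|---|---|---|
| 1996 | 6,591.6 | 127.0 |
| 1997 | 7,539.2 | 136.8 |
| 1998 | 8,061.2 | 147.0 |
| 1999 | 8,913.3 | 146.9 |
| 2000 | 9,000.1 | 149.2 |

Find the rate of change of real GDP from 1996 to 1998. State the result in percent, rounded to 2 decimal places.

5.66%

Real GDP 1996 = 6591.6/1.270 = 5190.24.
Real GDP 1998 = 8061.2/1.470 = 5483.81.
Change = 5483.81/5190.24 − 1 = 0.0566.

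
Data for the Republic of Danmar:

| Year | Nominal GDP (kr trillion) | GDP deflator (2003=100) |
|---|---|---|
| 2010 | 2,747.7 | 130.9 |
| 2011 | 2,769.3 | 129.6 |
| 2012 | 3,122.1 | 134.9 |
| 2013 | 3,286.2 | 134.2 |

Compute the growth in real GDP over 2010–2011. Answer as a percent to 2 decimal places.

Real GDP 2010 = 2747.7/1.309 = 2099.08.
Real GDP 2011 = 2769.3/1.296 = 2136.81.
Change = 2136.81/2099.08 − 1 = 0.0180.

1.80%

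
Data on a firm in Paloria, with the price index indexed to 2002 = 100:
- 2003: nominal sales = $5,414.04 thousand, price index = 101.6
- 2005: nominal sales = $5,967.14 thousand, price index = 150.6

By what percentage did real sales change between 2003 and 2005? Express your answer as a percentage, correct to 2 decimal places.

-25.64%

Real sales 2003 = 5414.04 / 1.016 = 5328.78.
Real sales 2005 = 5967.14 / 1.506 = 3962.24.
Real growth = 3962.24 / 5328.78 − 1 = -0.2564.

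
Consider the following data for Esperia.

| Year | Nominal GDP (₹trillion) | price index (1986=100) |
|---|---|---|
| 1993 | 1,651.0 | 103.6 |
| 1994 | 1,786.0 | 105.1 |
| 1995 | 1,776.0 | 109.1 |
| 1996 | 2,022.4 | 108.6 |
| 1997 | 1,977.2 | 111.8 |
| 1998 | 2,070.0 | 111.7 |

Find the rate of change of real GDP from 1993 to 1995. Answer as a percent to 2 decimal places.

2.15%

Real GDP 1993 = 1651.0/1.036 = 1593.63.
Real GDP 1995 = 1776.0/1.091 = 1627.86.
Change = 1627.86/1593.63 − 1 = 0.0215.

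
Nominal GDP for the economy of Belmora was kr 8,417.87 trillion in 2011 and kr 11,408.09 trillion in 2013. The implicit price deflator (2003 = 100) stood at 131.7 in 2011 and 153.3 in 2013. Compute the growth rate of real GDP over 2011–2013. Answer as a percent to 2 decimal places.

16.43%

Deflate each year: 2011 → 8417.87/1.317 = 6391.70; 2013 → 11408.09/1.533 = 7441.68.
So real GDP changed by 7441.68/6391.70 − 1 = 0.1643, i.e. 16.43%.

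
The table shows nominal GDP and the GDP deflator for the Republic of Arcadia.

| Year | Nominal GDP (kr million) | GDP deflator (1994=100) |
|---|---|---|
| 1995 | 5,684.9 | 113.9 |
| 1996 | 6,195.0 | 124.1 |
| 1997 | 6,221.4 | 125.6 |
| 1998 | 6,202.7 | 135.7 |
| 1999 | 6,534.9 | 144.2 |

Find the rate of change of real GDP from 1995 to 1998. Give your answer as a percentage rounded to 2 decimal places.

Real GDP 1995 = 5684.9/1.139 = 4991.13.
Real GDP 1998 = 6202.7/1.357 = 4570.89.
Change = 4570.89/4991.13 − 1 = -0.0842.

-8.42%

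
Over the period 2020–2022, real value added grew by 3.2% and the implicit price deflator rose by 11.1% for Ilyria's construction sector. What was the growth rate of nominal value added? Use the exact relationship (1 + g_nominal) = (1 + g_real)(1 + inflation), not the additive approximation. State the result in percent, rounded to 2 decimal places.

(1 + g_nom) = (1 + g_real)(1 + π) = 1.0320 × 1.1110 = 1.14655.

14.66%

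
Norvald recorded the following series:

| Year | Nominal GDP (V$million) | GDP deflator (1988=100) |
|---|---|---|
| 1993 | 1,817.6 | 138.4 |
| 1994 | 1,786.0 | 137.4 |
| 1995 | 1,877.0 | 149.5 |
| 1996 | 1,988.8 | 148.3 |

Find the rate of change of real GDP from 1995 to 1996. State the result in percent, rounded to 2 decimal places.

6.81%

Real GDP 1995 = 1877.0/1.495 = 1255.52.
Real GDP 1996 = 1988.8/1.483 = 1341.07.
Change = 1341.07/1255.52 − 1 = 0.0681.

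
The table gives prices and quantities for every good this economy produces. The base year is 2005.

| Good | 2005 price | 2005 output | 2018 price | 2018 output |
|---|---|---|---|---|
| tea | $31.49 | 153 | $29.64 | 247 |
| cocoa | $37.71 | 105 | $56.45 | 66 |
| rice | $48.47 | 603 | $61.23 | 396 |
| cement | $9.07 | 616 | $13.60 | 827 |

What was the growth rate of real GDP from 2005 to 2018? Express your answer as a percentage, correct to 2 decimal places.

-15.21%

Real GDP 2005 = Nominal GDP 2005 = 31.49·153 + 37.71·105 + 48.47·603 + 9.07·616 = 43592.05.
Real GDP 2018 (at 2005 prices) = 31.49·247 + 37.71·66 + 48.47·396 + 9.07·827 = 36961.90.
Real growth = 36961.90/43592.05 − 1 = -0.1521.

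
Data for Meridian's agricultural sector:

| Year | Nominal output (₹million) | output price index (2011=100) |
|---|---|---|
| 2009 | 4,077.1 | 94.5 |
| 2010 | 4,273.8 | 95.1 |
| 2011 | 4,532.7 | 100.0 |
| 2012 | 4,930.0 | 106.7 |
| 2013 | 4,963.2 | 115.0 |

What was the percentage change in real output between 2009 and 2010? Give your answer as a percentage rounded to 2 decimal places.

Real output 2009 = 4077.1/0.945 = 4314.39.
Real output 2010 = 4273.8/0.951 = 4494.01.
Change = 4494.01/4314.39 − 1 = 0.0416.

4.16%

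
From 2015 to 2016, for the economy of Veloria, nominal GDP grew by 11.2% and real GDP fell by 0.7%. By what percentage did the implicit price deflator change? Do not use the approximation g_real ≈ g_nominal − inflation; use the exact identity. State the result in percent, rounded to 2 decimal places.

11.98%

(1 + g_nom) = (1 + g_real)(1 + π), so π = 1.1120 / 0.9930 − 1 = 0.11984.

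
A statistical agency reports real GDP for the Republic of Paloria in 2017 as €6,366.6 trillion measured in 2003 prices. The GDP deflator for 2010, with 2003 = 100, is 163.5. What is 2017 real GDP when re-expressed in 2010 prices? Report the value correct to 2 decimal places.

Real GDP in 2010 prices = Real GDP in 2003 prices × (P_2010/P_2003) = 6366.6 × 1.635 = 10409.39.

€10,409.39 trillion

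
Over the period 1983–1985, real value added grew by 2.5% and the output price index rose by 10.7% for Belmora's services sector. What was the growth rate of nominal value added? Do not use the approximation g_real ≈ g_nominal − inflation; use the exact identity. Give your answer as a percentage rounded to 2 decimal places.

(1 + g_nom) = (1 + g_real)(1 + π) = 1.0250 × 1.1070 = 1.13468.

13.47%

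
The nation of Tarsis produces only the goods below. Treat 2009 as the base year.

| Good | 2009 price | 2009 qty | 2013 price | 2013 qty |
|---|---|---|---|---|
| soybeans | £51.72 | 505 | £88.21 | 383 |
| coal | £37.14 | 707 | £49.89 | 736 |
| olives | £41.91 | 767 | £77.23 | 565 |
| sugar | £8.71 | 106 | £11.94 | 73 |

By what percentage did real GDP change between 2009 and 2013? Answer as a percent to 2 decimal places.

-16.37%

Real GDP 2009 = Nominal GDP 2009 = 51.72·505 + 37.14·707 + 41.91·767 + 8.71·106 = 85444.81.
Real GDP 2013 (at 2009 prices) = 51.72·383 + 37.14·736 + 41.91·565 + 8.71·73 = 71458.78.
Real growth = 71458.78/85444.81 − 1 = -0.1637.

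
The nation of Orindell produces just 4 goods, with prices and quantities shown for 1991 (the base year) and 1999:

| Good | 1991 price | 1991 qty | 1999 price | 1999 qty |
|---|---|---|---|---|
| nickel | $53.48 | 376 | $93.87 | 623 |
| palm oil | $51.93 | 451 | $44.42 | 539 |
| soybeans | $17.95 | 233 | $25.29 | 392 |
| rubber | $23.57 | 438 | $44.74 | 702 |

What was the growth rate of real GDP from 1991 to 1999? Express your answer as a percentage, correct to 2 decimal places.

Real GDP 1991 = Nominal GDP 1991 = 53.48·376 + 51.93·451 + 17.95·233 + 23.57·438 = 58034.92.
Real GDP 1999 (at 1991 prices) = 53.48·623 + 51.93·539 + 17.95·392 + 23.57·702 = 84890.85.
Real growth = 84890.85/58034.92 − 1 = 0.4628.

46.28%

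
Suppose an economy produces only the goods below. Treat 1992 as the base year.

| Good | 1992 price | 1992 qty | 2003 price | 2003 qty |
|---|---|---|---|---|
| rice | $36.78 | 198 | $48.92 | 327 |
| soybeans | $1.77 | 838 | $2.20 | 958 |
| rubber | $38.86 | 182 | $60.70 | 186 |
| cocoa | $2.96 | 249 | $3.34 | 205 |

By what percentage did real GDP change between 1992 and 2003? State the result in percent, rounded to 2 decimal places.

30.06%

Real GDP 1992 = Nominal GDP 1992 = 36.78·198 + 1.77·838 + 38.86·182 + 2.96·249 = 16575.26.
Real GDP 2003 (at 1992 prices) = 36.78·327 + 1.77·958 + 38.86·186 + 2.96·205 = 21557.48.
Real growth = 21557.48/16575.26 − 1 = 0.3006.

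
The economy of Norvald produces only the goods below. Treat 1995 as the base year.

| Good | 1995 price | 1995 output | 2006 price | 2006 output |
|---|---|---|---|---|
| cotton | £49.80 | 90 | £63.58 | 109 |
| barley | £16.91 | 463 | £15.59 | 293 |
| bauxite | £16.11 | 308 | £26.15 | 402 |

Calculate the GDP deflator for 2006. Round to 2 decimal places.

130.56

Nominal GDP 2006 = 63.58·109 + 15.59·293 + 26.15·402 = 22010.39.
Real GDP 2006 (at 1995 prices) = 49.80·109 + 16.91·293 + 16.11·402 = 16859.05.
Deflator = Nominal/Real × 100 = 22010.39/16859.05 × 100 = 130.555.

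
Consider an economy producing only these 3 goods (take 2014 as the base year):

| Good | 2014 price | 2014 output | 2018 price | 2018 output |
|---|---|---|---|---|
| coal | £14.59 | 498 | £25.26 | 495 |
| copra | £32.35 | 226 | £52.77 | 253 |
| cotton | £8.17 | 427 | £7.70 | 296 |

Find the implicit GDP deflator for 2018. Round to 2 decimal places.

Nominal GDP 2018 = 25.26·495 + 52.77·253 + 7.70·296 = 28133.71.
Real GDP 2018 (at 2014 prices) = 14.59·495 + 32.35·253 + 8.17·296 = 17824.92.
Deflator = Nominal/Real × 100 = 28133.71/17824.92 × 100 = 157.834.

157.83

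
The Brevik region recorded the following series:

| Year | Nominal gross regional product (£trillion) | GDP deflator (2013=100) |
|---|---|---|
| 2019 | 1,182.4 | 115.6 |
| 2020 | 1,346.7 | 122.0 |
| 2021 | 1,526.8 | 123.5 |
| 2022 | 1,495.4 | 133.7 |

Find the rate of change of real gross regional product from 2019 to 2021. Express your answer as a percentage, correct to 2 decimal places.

20.87%

Real gross regional product 2019 = 1182.4/1.156 = 1022.84.
Real gross regional product 2021 = 1526.8/1.235 = 1236.28.
Change = 1236.28/1022.84 − 1 = 0.2087.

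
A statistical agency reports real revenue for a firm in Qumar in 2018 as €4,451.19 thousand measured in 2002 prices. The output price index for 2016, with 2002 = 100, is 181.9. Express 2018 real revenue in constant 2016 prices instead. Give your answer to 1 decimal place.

Real revenue in 2016 prices = Real revenue in 2002 prices × (P_2016/P_2002) = 4451.19 × 1.819 = 8096.71.

€8,096.7 thousand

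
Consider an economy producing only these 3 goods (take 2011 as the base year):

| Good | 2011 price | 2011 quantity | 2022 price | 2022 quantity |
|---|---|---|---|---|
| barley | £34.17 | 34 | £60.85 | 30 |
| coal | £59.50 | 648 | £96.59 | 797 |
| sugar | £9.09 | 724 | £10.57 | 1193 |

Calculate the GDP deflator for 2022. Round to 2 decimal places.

Nominal GDP 2022 = 60.85·30 + 96.59·797 + 10.57·1193 = 91417.74.
Real GDP 2022 (at 2011 prices) = 34.17·30 + 59.50·797 + 9.09·1193 = 59290.97.
Deflator = Nominal/Real × 100 = 91417.74/59290.97 × 100 = 154.185.

154.18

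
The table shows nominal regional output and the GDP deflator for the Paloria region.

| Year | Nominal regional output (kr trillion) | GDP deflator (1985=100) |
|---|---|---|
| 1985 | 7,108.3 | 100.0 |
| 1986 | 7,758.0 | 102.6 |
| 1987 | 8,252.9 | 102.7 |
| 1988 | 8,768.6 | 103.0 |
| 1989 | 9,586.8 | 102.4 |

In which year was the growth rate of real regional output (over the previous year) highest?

1989

1986: real = 7758.0/1.026 = 7561.40; growth vs 1985 (7108.30) = 6.37%.
1987: real = 8252.9/1.027 = 8035.93; growth vs 1986 (7561.40) = 6.28%.
1988: real = 8768.6/1.030 = 8513.20; growth vs 1987 (8035.93) = 5.94%.
1989: real = 9586.8/1.024 = 9362.11; growth vs 1988 (8513.20) = 9.97%.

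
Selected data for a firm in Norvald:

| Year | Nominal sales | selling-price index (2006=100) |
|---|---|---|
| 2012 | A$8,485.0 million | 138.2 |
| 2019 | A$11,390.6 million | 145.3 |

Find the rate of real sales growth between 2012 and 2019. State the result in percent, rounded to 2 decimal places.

Deflate each year: 2012 → 8485.0/1.382 = 6139.65; 2019 → 11390.6/1.453 = 7839.37.
So real sales changed by 7839.37/6139.65 − 1 = 0.2768, i.e. 27.68%.

27.68%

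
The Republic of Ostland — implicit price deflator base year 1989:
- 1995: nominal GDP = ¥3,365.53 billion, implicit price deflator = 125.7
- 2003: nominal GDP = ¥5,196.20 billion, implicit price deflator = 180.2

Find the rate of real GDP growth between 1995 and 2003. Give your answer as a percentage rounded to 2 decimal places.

Real GDP 1995 = 3365.53 / 1.257 = 2677.43.
Real GDP 2003 = 5196.20 / 1.802 = 2883.57.
Real growth = 2883.57 / 2677.43 − 1 = 0.0770.

7.70%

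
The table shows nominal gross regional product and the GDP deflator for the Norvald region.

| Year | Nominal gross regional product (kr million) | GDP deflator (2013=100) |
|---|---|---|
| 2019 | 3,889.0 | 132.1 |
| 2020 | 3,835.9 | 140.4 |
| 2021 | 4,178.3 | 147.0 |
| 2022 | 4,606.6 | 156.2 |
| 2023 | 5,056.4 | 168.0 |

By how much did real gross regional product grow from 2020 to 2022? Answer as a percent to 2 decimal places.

Real gross regional product 2020 = 3835.9/1.404 = 2732.12.
Real gross regional product 2022 = 4606.6/1.562 = 2949.17.
Change = 2949.17/2732.12 − 1 = 0.0794.

7.94%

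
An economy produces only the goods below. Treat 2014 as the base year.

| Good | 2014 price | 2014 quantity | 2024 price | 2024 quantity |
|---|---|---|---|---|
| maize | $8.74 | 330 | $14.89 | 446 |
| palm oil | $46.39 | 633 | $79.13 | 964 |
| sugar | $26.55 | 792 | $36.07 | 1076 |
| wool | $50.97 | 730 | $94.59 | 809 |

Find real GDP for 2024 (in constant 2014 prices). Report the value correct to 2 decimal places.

$118420.53

Real GDP 2024 = Σ (p_2014 × q_2024) = 8.74·446 + 46.39·964 + 26.55·1076 + 50.97·809 = 118420.53.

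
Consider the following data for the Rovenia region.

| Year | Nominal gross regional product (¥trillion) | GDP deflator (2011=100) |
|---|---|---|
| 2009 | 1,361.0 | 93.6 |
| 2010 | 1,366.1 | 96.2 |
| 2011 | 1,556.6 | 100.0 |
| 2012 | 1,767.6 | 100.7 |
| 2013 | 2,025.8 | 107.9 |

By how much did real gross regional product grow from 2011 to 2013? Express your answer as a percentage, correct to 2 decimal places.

20.61%

Real gross regional product 2011 = 1556.6/1.000 = 1556.60.
Real gross regional product 2013 = 2025.8/1.079 = 1877.48.
Change = 1877.48/1556.60 − 1 = 0.2061.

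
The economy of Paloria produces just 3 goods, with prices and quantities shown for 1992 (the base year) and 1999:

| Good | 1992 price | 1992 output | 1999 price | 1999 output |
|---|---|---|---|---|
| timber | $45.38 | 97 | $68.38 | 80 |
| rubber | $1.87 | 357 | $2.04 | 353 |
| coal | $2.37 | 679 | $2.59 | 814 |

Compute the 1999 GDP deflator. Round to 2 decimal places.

133.43

Nominal GDP 1999 = 68.38·80 + 2.04·353 + 2.59·814 = 8298.78.
Real GDP 1999 (at 1992 prices) = 45.38·80 + 1.87·353 + 2.37·814 = 6219.69.
Deflator = Nominal/Real × 100 = 8298.78/6219.69 × 100 = 133.428.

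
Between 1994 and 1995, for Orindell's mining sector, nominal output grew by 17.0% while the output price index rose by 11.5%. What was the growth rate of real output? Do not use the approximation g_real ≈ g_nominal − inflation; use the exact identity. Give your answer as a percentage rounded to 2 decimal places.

4.93%

(1 + g_nom) = (1 + g_real)(1 + π), so g_real = 1.1700 / 1.1150 − 1 = 0.04933.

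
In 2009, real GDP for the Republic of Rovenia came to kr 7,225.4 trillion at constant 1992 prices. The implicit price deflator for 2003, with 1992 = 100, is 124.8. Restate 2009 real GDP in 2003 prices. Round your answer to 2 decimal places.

Real GDP in 2003 prices = Real GDP in 1992 prices × (P_2003/P_1992) = 7225.4 × 1.248 = 9017.30.

kr 9,017.30 trillion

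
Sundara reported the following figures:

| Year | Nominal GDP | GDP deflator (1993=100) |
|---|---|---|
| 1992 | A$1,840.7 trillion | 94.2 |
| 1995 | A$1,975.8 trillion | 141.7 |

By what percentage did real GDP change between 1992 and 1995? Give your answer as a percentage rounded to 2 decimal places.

-28.64%

Deflate each year: 1992 → 1840.7/0.942 = 1954.03; 1995 → 1975.8/1.417 = 1394.35.
So real GDP changed by 1394.35/1954.03 − 1 = -0.2864, i.e. -28.64%.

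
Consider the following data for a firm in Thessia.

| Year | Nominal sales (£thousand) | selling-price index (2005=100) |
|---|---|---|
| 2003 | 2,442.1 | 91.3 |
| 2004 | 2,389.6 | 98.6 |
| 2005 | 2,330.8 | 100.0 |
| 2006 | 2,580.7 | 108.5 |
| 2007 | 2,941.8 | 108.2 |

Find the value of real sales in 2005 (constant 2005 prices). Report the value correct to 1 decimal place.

Real sales 2005 = 2330.8 / 1.000 = 2330.80.

£2,330.8 thousand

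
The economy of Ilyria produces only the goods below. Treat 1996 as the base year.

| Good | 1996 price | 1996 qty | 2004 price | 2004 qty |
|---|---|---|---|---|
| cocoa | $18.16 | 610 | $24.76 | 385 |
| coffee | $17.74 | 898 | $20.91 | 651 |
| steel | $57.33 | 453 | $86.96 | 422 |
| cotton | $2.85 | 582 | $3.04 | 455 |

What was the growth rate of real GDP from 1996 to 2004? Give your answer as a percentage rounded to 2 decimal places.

Real GDP 1996 = Nominal GDP 1996 = 18.16·610 + 17.74·898 + 57.33·453 + 2.85·582 = 54637.31.
Real GDP 2004 (at 1996 prices) = 18.16·385 + 17.74·651 + 57.33·422 + 2.85·455 = 44030.35.
Real growth = 44030.35/54637.31 − 1 = -0.1941.

-19.41%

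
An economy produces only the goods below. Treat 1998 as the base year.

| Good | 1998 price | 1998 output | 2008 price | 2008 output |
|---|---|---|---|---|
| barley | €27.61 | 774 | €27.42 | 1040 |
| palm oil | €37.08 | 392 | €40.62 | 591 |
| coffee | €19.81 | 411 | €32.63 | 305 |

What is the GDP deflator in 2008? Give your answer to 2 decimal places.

Nominal GDP 2008 = 27.42·1040 + 40.62·591 + 32.63·305 = 62475.37.
Real GDP 2008 (at 1998 prices) = 27.61·1040 + 37.08·591 + 19.81·305 = 56670.73.
Deflator = Nominal/Real × 100 = 62475.37/56670.73 × 100 = 110.243.

110.24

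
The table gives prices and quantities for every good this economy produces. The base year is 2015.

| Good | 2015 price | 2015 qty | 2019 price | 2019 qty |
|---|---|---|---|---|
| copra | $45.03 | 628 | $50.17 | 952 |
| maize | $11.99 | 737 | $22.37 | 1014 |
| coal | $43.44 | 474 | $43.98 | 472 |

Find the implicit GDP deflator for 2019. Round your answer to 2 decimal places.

Nominal GDP 2019 = 50.17·952 + 22.37·1014 + 43.98·472 = 91203.58.
Real GDP 2019 (at 2015 prices) = 45.03·952 + 11.99·1014 + 43.44·472 = 75530.10.
Deflator = Nominal/Real × 100 = 91203.58/75530.10 × 100 = 120.751.

120.75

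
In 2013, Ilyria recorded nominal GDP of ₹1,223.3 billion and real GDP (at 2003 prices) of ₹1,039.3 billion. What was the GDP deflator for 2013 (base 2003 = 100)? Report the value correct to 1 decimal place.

117.7

GDP deflator = (Nominal / Real) × 100 = 1223.3 / 1039.3 × 100 = 117.70.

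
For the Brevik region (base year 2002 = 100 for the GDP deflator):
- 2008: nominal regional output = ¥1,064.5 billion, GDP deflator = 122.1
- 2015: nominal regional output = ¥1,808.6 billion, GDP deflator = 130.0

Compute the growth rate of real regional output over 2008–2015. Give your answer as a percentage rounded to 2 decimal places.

Real regional output 2008 = 1064.5 / 1.221 = 871.83.
Real regional output 2015 = 1808.6 / 1.300 = 1391.23.
Real growth = 1391.23 / 871.83 − 1 = 0.5958.

59.58%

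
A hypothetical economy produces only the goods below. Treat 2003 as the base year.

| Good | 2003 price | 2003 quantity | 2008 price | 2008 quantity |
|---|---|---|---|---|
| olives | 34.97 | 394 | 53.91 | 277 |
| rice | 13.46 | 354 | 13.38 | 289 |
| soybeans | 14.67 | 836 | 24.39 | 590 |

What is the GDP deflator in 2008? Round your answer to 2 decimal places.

Nominal GDP 2008 = 53.91·277 + 13.38·289 + 24.39·590 = 33189.99.
Real GDP 2008 (at 2003 prices) = 34.97·277 + 13.46·289 + 14.67·590 = 22231.93.
Deflator = Nominal/Real × 100 = 33189.99/22231.93 × 100 = 149.290.

149.29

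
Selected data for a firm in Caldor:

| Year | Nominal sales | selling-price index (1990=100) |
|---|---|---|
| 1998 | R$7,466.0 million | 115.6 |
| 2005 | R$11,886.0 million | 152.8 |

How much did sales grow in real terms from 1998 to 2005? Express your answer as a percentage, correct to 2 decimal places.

Real sales 1998 = 7466.0 / 1.156 = 6458.48.
Real sales 2005 = 11886.0 / 1.528 = 7778.80.
Real growth = 7778.80 / 6458.48 − 1 = 0.2044.

20.44%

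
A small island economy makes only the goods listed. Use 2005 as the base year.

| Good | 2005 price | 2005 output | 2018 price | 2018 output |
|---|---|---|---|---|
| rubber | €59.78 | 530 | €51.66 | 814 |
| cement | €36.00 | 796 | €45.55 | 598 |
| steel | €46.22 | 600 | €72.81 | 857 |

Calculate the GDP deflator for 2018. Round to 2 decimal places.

Nominal GDP 2018 = 51.66·814 + 45.55·598 + 72.81·857 = 131688.31.
Real GDP 2018 (at 2005 prices) = 59.78·814 + 36.00·598 + 46.22·857 = 109799.46.
Deflator = Nominal/Real × 100 = 131688.31/109799.46 × 100 = 119.935.

119.94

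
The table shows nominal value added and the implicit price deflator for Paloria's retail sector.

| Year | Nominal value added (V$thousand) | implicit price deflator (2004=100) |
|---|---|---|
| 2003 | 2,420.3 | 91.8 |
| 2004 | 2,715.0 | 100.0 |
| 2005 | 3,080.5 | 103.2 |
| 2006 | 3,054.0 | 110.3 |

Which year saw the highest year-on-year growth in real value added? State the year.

2004: real = 2715.0/1.000 = 2715.00; growth vs 2003 (2636.49) = 2.98%.
2005: real = 3080.5/1.032 = 2984.98; growth vs 2004 (2715.00) = 9.94%.
2006: real = 3054.0/1.103 = 2768.81; growth vs 2005 (2984.98) = -7.24%.

2005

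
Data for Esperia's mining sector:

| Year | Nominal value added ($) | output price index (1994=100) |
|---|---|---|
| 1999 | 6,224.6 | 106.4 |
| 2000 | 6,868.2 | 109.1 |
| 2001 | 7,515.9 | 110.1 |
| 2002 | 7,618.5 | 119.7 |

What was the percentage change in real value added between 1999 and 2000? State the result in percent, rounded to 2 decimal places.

Real value added 1999 = 6224.6/1.064 = 5850.19.
Real value added 2000 = 6868.2/1.091 = 6295.33.
Change = 6295.33/5850.19 − 1 = 0.0761.

7.61%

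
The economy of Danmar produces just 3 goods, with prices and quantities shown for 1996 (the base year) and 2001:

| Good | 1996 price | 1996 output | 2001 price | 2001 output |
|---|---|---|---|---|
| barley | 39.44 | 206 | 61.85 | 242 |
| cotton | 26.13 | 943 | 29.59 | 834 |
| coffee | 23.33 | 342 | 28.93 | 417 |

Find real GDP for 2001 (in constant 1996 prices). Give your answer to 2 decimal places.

41065.51

Real GDP 2001 = Σ (p_1996 × q_2001) = 39.44·242 + 26.13·834 + 23.33·417 = 41065.51.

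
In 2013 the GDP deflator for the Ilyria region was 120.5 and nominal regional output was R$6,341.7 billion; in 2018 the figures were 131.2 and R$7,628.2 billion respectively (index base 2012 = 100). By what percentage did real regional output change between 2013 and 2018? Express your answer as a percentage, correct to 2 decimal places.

Real regional output 2013 = 6341.7 / 1.205 = 5262.82.
Real regional output 2018 = 7628.2 / 1.312 = 5814.18.
Real growth = 5814.18 / 5262.82 − 1 = 0.1048.

10.48%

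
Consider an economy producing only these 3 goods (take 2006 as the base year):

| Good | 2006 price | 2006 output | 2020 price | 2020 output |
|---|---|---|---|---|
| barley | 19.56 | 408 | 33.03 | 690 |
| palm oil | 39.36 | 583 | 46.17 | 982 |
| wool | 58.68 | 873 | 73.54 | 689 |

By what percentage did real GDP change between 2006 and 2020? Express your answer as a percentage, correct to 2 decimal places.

12.69%

Real GDP 2006 = Nominal GDP 2006 = 19.56·408 + 39.36·583 + 58.68·873 = 82155.00.
Real GDP 2020 (at 2006 prices) = 19.56·690 + 39.36·982 + 58.68·689 = 92578.44.
Real growth = 92578.44/82155.00 − 1 = 0.1269.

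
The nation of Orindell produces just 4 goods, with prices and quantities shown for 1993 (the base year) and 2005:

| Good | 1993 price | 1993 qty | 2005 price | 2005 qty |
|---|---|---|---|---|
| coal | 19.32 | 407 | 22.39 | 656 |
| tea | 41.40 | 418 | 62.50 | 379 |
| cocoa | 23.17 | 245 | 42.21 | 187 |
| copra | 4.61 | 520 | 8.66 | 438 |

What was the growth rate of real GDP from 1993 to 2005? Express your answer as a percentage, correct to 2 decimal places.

Real GDP 1993 = Nominal GDP 1993 = 19.32·407 + 41.40·418 + 23.17·245 + 4.61·520 = 33242.29.
Real GDP 2005 (at 1993 prices) = 19.32·656 + 41.40·379 + 23.17·187 + 4.61·438 = 34716.49.
Real growth = 34716.49/33242.29 − 1 = 0.0443.

4.43%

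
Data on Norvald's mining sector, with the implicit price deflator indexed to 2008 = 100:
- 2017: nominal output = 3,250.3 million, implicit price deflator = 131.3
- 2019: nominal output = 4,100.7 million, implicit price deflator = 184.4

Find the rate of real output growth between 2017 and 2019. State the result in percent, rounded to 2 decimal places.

Deflate each year: 2017 → 3250.3/1.313 = 2475.48; 2019 → 4100.7/1.844 = 2223.81.
So real output changed by 2223.81/2475.48 − 1 = -0.1017, i.e. -10.17%.

-10.17%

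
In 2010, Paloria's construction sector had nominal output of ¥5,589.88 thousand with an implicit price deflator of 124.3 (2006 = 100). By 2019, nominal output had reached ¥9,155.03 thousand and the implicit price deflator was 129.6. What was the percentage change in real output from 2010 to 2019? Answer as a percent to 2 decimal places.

Real output 2010 = 5589.88 / 1.243 = 4497.09.
Real output 2019 = 9155.03 / 1.296 = 7064.07.
Real growth = 7064.07 / 4497.09 − 1 = 0.5708.

57.08%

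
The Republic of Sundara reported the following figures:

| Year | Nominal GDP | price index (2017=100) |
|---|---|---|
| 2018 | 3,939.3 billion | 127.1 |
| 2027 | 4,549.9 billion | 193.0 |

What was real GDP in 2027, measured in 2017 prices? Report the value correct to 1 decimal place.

Real GDP = Nominal / (price index/100) = 4549.9 / 1.930 = 2357.46.

2,357.5 billion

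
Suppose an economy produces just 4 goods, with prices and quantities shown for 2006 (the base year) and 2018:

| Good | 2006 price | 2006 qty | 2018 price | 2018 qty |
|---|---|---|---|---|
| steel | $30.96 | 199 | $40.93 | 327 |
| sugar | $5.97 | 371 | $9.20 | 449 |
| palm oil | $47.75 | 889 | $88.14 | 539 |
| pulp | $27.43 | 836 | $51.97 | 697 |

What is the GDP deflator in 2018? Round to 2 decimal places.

175.59

Nominal GDP 2018 = 40.93·327 + 9.20·449 + 88.14·539 + 51.97·697 = 101245.46.
Real GDP 2018 (at 2006 prices) = 30.96·327 + 5.97·449 + 47.75·539 + 27.43·697 = 57660.41.
Deflator = Nominal/Real × 100 = 101245.46/57660.41 × 100 = 175.589.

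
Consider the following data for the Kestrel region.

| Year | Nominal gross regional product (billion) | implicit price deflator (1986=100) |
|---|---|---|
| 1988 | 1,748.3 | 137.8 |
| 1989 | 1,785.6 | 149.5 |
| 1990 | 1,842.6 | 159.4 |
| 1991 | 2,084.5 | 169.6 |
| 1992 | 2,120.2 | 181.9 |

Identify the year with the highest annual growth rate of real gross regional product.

1991

1989: real = 1785.6/1.495 = 1194.38; growth vs 1988 (1268.72) = -5.86%.
1990: real = 1842.6/1.594 = 1155.96; growth vs 1989 (1194.38) = -3.22%.
1991: real = 2084.5/1.696 = 1229.07; growth vs 1990 (1155.96) = 6.32%.
1992: real = 2120.2/1.819 = 1165.59; growth vs 1991 (1229.07) = -5.16%.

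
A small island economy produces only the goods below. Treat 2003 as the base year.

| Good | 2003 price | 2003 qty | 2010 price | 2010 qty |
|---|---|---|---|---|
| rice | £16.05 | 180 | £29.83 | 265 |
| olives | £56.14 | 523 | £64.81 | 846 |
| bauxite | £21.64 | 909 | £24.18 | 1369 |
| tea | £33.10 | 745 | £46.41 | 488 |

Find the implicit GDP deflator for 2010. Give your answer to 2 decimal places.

121.49

Nominal GDP 2010 = 29.83·265 + 64.81·846 + 24.18·1369 + 46.41·488 = 118484.71.
Real GDP 2010 (at 2003 prices) = 16.05·265 + 56.14·846 + 21.64·1369 + 33.10·488 = 97525.65.
Deflator = Nominal/Real × 100 = 118484.71/97525.65 × 100 = 121.491.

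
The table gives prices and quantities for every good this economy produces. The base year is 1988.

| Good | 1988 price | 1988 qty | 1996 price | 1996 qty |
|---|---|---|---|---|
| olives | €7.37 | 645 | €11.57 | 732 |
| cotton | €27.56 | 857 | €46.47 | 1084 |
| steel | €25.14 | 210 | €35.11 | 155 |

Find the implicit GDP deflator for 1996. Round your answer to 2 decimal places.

164.13

Nominal GDP 1996 = 11.57·732 + 46.47·1084 + 35.11·155 = 64284.77.
Real GDP 1996 (at 1988 prices) = 7.37·732 + 27.56·1084 + 25.14·155 = 39166.58.
Deflator = Nominal/Real × 100 = 64284.77/39166.58 × 100 = 164.132.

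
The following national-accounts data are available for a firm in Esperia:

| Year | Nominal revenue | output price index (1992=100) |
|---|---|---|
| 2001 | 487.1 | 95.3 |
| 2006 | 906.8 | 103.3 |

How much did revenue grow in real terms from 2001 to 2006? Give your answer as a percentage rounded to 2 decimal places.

71.75%

Deflate each year: 2001 → 487.1/0.953 = 511.12; 2006 → 906.8/1.033 = 877.83.
So real revenue changed by 877.83/511.12 − 1 = 0.7175, i.e. 71.75%.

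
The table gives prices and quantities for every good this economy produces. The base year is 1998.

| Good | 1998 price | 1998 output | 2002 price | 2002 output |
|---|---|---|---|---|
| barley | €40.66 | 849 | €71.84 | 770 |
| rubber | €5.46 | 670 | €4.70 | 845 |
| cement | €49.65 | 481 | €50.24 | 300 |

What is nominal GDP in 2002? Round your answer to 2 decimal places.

€74360.30

Nominal GDP 2002 = Σ (p_2002 × q_2002) = 71.84·770 + 4.70·845 + 50.24·300 = 74360.30.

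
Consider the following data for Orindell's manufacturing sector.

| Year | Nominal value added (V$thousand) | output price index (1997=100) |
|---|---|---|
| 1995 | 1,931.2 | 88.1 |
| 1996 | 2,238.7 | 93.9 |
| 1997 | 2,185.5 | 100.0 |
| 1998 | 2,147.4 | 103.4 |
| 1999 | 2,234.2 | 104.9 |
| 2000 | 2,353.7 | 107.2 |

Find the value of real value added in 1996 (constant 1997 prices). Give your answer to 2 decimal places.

V$2,384.13 thousand

Real value added 1996 = 2238.7 / 0.939 = 2384.13.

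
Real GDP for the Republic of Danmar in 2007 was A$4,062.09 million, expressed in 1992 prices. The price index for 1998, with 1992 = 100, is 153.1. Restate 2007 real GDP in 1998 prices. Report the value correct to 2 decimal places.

Real GDP in 1998 prices = Real GDP in 1992 prices × (P_1998/P_1992) = 4062.09 × 1.531 = 6219.06.

A$6,219.06 million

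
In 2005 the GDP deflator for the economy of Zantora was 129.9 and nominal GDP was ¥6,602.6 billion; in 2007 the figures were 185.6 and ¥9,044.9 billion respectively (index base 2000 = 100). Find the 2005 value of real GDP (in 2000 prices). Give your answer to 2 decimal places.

¥5,082.83 billion

Real GDP = Nominal / (GDP deflator/100) = 6602.6 / 1.299 = 5082.83.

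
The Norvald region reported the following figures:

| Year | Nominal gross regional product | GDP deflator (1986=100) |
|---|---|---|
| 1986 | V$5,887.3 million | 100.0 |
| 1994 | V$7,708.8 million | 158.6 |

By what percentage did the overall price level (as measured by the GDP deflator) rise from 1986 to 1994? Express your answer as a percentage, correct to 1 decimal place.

58.6%

Price-level change = 158.6 / 100.0 − 1 = 0.5860.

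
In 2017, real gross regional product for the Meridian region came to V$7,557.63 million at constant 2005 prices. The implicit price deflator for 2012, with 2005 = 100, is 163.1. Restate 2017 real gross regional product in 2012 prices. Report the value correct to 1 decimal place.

Real gross regional product in 2012 prices = Real gross regional product in 2005 prices × (P_2012/P_2005) = 7557.63 × 1.631 = 12326.49.

V$12,326.5 million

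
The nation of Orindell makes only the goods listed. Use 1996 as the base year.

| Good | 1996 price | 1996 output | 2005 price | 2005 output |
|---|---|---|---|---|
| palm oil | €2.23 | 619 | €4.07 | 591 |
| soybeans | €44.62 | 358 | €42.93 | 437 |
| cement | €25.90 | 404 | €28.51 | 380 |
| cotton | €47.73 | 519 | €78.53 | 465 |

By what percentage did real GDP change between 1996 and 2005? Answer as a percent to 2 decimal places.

0.50%

Real GDP 1996 = Nominal GDP 1996 = 2.23·619 + 44.62·358 + 25.90·404 + 47.73·519 = 52589.80.
Real GDP 2005 (at 1996 prices) = 2.23·591 + 44.62·437 + 25.90·380 + 47.73·465 = 52853.32.
Real growth = 52853.32/52589.80 − 1 = 0.0050.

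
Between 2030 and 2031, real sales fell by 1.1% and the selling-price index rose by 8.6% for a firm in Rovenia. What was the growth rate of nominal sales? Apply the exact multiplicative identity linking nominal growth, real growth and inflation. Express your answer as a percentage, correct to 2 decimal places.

(1 + g_nom) = (1 + g_real)(1 + π) = 0.9890 × 1.0860 = 1.07405.

7.41%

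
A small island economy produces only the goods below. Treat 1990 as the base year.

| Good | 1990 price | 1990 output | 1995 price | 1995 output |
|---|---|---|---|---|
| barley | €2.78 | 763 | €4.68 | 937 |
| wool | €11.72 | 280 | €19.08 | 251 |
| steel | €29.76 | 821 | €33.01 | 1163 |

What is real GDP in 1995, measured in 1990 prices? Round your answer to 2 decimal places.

Real GDP 1995 = Σ (p_1990 × q_1995) = 2.78·937 + 11.72·251 + 29.76·1163 = 40157.46.

€40157.46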